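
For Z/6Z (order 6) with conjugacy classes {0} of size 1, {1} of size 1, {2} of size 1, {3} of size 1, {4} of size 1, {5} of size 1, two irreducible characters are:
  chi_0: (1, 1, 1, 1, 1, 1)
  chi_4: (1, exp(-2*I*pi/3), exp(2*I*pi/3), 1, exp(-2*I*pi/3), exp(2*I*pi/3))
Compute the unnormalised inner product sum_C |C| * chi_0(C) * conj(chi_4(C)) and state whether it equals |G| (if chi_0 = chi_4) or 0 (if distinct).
Sum = 0; so <chi_0, chi_4> = 0 (distinct irreducibles are orthogonal).

Why: Compute term by term over conjugacy classes (|C| * chi_0(C) * conj(chi_4(C))):
  1*(1)*conj(1) + 1*(1)*conj(exp(-2*I*pi/3)) + 1*(1)*conj(exp(2*I*pi/3)) + 1*(1)*conj(1) + 1*(1)*conj(exp(-2*I*pi/3)) + 1*(1)*conj(exp(2*I*pi/3))
  = (1) + (exp(2*I*pi/3)) + (exp(-2*I*pi/3)) + (1) + (exp(2*I*pi/3)) + (exp(-2*I*pi/3))
  = 0.
(Exp terms are combined using exp(i*s)*conj(exp(i*t)) = exp(i*(s-t)), and sums of them are collapsed using the identity that for every m > 1 the m distinct m-th roots of unity sum to 0, e.g. 1 + exp(2*I*pi/3) + exp(-2*I*pi/3) = 0.)
Dividing by |G| = 6 gives 0/6 = 0, matching the row-orthogonality relation <chi_0, chi_4> = [chi_0 = chi_4].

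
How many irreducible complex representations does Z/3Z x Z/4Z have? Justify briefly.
12

Solution. The number of irreducible complex representations of a finite group equals its number of conjugacy classes. Z/3Z x Z/4Z is abelian of order 12, so every element is its own conjugacy class: 12 classes, so Z/3Z x Z/4Z (order 12) has exactly 12 irreducible complex representations.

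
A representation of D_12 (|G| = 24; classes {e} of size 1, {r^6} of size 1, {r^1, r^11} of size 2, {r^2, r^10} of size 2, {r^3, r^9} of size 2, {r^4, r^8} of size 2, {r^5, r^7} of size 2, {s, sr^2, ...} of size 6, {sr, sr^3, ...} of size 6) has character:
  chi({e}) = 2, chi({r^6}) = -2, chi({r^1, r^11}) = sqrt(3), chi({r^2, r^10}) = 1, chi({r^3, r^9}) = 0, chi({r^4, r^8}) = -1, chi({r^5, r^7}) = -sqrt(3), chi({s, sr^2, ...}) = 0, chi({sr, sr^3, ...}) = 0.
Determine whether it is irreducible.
Irreducible: <chi, chi> = 1.

Details: <chi, chi> = (1/|G|) sum_C |C| * |chi(C)|^2 = (1/24)[1*|2|^2 + 1*|-2|^2 + 2*|sqrt(3)|^2 + 2*|1|^2 + 2*|0|^2 + 2*|-1|^2 + 2*|-sqrt(3)|^2 + 6*|0|^2 + 6*|0|^2]
  = (1/24)[(4) + (4) + (6) + (2) + (0) + (2) + (6) + (0) + (0)] = 24/24 = 1.
A character is irreducible iff <chi, chi> = 1, so this representation is irreducible.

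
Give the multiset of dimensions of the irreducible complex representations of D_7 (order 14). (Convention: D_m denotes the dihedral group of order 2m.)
Dimensions: 1, 1, 2, 2, 2

Reasoning: There are 5 irreducibles (= number of conjugacy classes). Their dimensions d_i satisfy sum d_i^2 = |G| = 14: 1 + 1 + 4 + 4 + 4 = 14.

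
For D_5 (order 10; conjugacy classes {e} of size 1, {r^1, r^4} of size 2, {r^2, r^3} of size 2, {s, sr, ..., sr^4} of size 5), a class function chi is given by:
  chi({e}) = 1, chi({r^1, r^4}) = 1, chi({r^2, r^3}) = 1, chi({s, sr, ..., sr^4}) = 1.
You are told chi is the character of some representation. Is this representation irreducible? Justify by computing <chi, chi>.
Irreducible: <chi, chi> = 1.

Why: <chi, chi> = (1/|G|) sum_C |C| * |chi(C)|^2 = (1/10)[1*|1|^2 + 2*|1|^2 + 2*|1|^2 + 5*|1|^2]
  = (1/10)[(1) + (2) + (2) + (5)] = 10/10 = 1.
A character is irreducible iff <chi, chi> = 1, so this representation is irreducible.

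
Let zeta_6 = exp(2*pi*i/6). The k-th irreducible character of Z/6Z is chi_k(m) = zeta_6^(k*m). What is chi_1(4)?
chi_1(4) = zeta_6^4 = exp(-2*I*pi/3)

Justification: chi_1(4) = zeta_6^(1*4) = zeta_6^4. Since zeta_6^6 = 1, this equals zeta_6^4 = exp(2*pi*i*4/6) = exp(-2*I*pi/3).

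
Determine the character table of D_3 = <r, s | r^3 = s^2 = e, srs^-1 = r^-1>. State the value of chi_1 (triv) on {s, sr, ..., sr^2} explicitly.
Conjugacy classes: {e} of size 1, {r^1, r^2} of size 2, {s, sr, ..., sr^2} of size 3.
Character table:
  irrep \ class              {e} (size 1)  {r^1, r^2} (size 2)  {s, sr, ..., sr^2} (size 3)
  chi_1 (triv)               1             1                    1                          
  chi_2 (sign: r->1, s->-1)  1             1                    -1                         
  chi_3 (2d, j=1)            2             -1                   0                          

Spot check: chi_1 (triv) on {s, sr, ..., sr^2} = 1.

Solution. D_3 has order 2*3 = 6 with 3 conjugacy classes, hence 3 irreducibles. Sum of squared dims 1 + 1 + 4 = 6 = |G|. Linear characters come from the abelianisation; the 2-dimensional irreps have character r^k -> 2*cos(2*pi*j*k/3), reflections -> 0.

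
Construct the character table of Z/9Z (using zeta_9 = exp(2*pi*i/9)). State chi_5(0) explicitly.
Character table of Z/9Z (irreps indexed chi_0,...,chi_8 with chi_k(m) = zeta_9^(k*m), zeta_9 = exp(2*pi*i/9)):
  irrep \ class  {0} (size 1)  {1} (size 1)    {2} (size 1)    {3} (size 1)    {4} (size 1)    {5} (size 1)    {6} (size 1)    {7} (size 1)    {8} (size 1)  
  chi_0          1             1               1               1               1               1               1               1               1             
  chi_1          1             exp(2*I*pi/9)   exp(4*I*pi/9)   exp(2*I*pi/3)   exp(8*I*pi/9)   exp(-8*I*pi/9)  exp(-2*I*pi/3)  exp(-4*I*pi/9)  exp(-2*I*pi/9)
  chi_2          1             exp(4*I*pi/9)   exp(8*I*pi/9)   exp(-2*I*pi/3)  exp(-2*I*pi/9)  exp(2*I*pi/9)   exp(2*I*pi/3)   exp(-8*I*pi/9)  exp(-4*I*pi/9)
  chi_3          1             exp(2*I*pi/3)   exp(-2*I*pi/3)  1               exp(2*I*pi/3)   exp(-2*I*pi/3)  1               exp(2*I*pi/3)   exp(-2*I*pi/3)
  chi_4          1             exp(8*I*pi/9)   exp(-2*I*pi/9)  exp(2*I*pi/3)   exp(-4*I*pi/9)  exp(4*I*pi/9)   exp(-2*I*pi/3)  exp(2*I*pi/9)   exp(-8*I*pi/9)
  chi_5          1             exp(-8*I*pi/9)  exp(2*I*pi/9)   exp(-2*I*pi/3)  exp(4*I*pi/9)   exp(-4*I*pi/9)  exp(2*I*pi/3)   exp(-2*I*pi/9)  exp(8*I*pi/9) 
  chi_6          1             exp(-2*I*pi/3)  exp(2*I*pi/3)   1               exp(-2*I*pi/3)  exp(2*I*pi/3)   1               exp(-2*I*pi/3)  exp(2*I*pi/3) 
  chi_7          1             exp(-4*I*pi/9)  exp(-8*I*pi/9)  exp(2*I*pi/3)   exp(2*I*pi/9)   exp(-2*I*pi/9)  exp(-2*I*pi/3)  exp(8*I*pi/9)   exp(4*I*pi/9) 
  chi_8          1             exp(-2*I*pi/9)  exp(-4*I*pi/9)  exp(-2*I*pi/3)  exp(-8*I*pi/9)  exp(8*I*pi/9)   exp(2*I*pi/3)   exp(4*I*pi/9)   exp(2*I*pi/9) 

Spot check: chi_5(0) = zeta_9^(5*0) = zeta_9^0 = 1.

Derivation: Z/9Z is abelian, so all 9 irreducible complex representations are 1-dimensional. They are given by chi_k(m) = zeta_9^(k*m) for k = 0,...,8. Row orthogonality: sum_m chi_k(m) conj(chi_l(m)) = 9 * [k = l].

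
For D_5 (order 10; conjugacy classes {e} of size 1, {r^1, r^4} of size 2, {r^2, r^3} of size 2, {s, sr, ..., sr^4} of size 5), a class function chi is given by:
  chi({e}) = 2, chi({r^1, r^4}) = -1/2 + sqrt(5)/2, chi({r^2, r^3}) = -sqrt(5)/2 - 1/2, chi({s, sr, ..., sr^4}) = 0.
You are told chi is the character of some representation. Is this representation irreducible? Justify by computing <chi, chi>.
Irreducible: <chi, chi> = 1.

Justification: <chi, chi> = (1/|G|) sum_C |C| * |chi(C)|^2 = (1/10)[1*|2|^2 + 2*|-1/2 + sqrt(5)/2|^2 + 2*|-sqrt(5)/2 - 1/2|^2 + 5*|0|^2]
  = (1/10)[(4) + (3 - sqrt(5)) + (sqrt(5) + 3) + (0)] = 10/10 = 1.
A character is irreducible iff <chi, chi> = 1, so this representation is irreducible.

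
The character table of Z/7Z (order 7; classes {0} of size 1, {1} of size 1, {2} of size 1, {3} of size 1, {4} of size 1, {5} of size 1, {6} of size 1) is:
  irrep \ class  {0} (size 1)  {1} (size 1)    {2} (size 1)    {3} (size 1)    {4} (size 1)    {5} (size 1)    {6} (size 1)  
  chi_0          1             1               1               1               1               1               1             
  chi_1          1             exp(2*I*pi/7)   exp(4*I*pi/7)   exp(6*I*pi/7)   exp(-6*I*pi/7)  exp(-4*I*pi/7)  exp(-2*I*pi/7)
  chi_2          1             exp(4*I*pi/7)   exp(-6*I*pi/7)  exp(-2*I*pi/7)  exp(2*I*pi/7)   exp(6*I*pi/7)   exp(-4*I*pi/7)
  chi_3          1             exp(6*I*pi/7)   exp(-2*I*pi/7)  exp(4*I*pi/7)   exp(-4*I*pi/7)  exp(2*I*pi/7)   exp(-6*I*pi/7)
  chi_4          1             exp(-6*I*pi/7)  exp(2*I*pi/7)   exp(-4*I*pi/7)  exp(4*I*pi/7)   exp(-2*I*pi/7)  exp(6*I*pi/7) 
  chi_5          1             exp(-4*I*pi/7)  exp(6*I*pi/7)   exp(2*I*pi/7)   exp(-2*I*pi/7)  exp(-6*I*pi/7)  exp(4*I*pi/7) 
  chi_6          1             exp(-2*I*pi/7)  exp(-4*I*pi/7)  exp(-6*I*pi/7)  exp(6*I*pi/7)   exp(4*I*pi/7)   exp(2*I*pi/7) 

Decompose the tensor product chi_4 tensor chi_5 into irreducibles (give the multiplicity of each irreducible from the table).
chi_4 tensor chi_5 = chi_2 (all other irreducibles have multiplicity 0).

Working: The character of a tensor product is the pointwise product (chi_4 * chi_5)(C) = chi_4(C) * chi_5(C):
  {0}: (1)*(1), {1}: (exp(-6*I*pi/7))*(exp(-4*I*pi/7)), {2}: (exp(2*I*pi/7))*(exp(6*I*pi/7)), {3}: (exp(-4*I*pi/7))*(exp(2*I*pi/7)), {4}: (exp(4*I*pi/7))*(exp(-2*I*pi/7)), {5}: (exp(-2*I*pi/7))*(exp(-6*I*pi/7)), {6}: (exp(6*I*pi/7))*(exp(4*I*pi/7))
so (chi_4 * chi_5) takes values
  {0} -> 1, {1} -> exp(4*I*pi/7), {2} -> exp(-6*I*pi/7), {3} -> exp(-2*I*pi/7), {4} -> exp(2*I*pi/7), {5} -> exp(6*I*pi/7), {6} -> exp(-4*I*pi/7).
Now take the inner product of this character with each irreducible chi from the table, <chi_4*chi_5, chi> = (1/7) sum_C |C| (chi_4*chi_5)(C) conj(chi(C)):
  <chi_4*chi_5, chi_0> = (1/7)[1*(1)*conj(1) + 1*(exp(4*I*pi/7))*conj(1) + 1*(exp(-6*I*pi/7))*conj(1) + 1*(exp(-2*I*pi/7))*conj(1) + 1*(exp(2*I*pi/7))*conj(1) + 1*(exp(6*I*pi/7))*conj(1) + 1*(exp(-4*I*pi/7))*conj(1)]
      = (1/7)[(1) + (exp(4*I*pi/7)) + (exp(-6*I*pi/7)) + (exp(-2*I*pi/7)) + (exp(2*I*pi/7)) + (exp(6*I*pi/7)) + (exp(-4*I*pi/7))] = 0/7 = 0
  <chi_4*chi_5, chi_1> = (1/7)[1*(1)*conj(1) + 1*(exp(4*I*pi/7))*conj(exp(2*I*pi/7)) + 1*(exp(-6*I*pi/7))*conj(exp(4*I*pi/7)) + 1*(exp(-2*I*pi/7))*conj(exp(6*I*pi/7)) + 1*(exp(2*I*pi/7))*conj(exp(-6*I*pi/7)) + 1*(exp(6*I*pi/7))*conj(exp(-4*I*pi/7)) + 1*(exp(-4*I*pi/7))*conj(exp(-2*I*pi/7))]
      = (1/7)[(1) + (exp(2*I*pi/7)) + (exp(4*I*pi/7)) + (exp(6*I*pi/7)) + (exp(-6*I*pi/7)) + (exp(-4*I*pi/7)) + (exp(-2*I*pi/7))] = 0/7 = 0
  <chi_4*chi_5, chi_2> = (1/7)[1*(1)*conj(1) + 1*(exp(4*I*pi/7))*conj(exp(4*I*pi/7)) + 1*(exp(-6*I*pi/7))*conj(exp(-6*I*pi/7)) + 1*(exp(-2*I*pi/7))*conj(exp(-2*I*pi/7)) + 1*(exp(2*I*pi/7))*conj(exp(2*I*pi/7)) + 1*(exp(6*I*pi/7))*conj(exp(6*I*pi/7)) + 1*(exp(-4*I*pi/7))*conj(exp(-4*I*pi/7))]
      = (1/7)[(1) + (1) + (1) + (1) + (1) + (1) + (1)] = 7/7 = 1
  <chi_4*chi_5, chi_3> = (1/7)[1*(1)*conj(1) + 1*(exp(4*I*pi/7))*conj(exp(6*I*pi/7)) + 1*(exp(-6*I*pi/7))*conj(exp(-2*I*pi/7)) + 1*(exp(-2*I*pi/7))*conj(exp(4*I*pi/7)) + 1*(exp(2*I*pi/7))*conj(exp(-4*I*pi/7)) + 1*(exp(6*I*pi/7))*conj(exp(2*I*pi/7)) + 1*(exp(-4*I*pi/7))*conj(exp(-6*I*pi/7))]
      = (1/7)[(1) + (exp(-2*I*pi/7)) + (exp(-4*I*pi/7)) + (exp(-6*I*pi/7)) + (exp(6*I*pi/7)) + (exp(4*I*pi/7)) + (exp(2*I*pi/7))] = 0/7 = 0
  <chi_4*chi_5, chi_4> = (1/7)[1*(1)*conj(1) + 1*(exp(4*I*pi/7))*conj(exp(-6*I*pi/7)) + 1*(exp(-6*I*pi/7))*conj(exp(2*I*pi/7)) + 1*(exp(-2*I*pi/7))*conj(exp(-4*I*pi/7)) + 1*(exp(2*I*pi/7))*conj(exp(4*I*pi/7)) + 1*(exp(6*I*pi/7))*conj(exp(-2*I*pi/7)) + 1*(exp(-4*I*pi/7))*conj(exp(6*I*pi/7))]
      = (1/7)[(1) + (exp(-4*I*pi/7)) + (exp(6*I*pi/7)) + (exp(2*I*pi/7)) + (exp(-2*I*pi/7)) + (exp(-6*I*pi/7)) + (exp(4*I*pi/7))] = 0/7 = 0
  <chi_4*chi_5, chi_5> = (1/7)[1*(1)*conj(1) + 1*(exp(4*I*pi/7))*conj(exp(-4*I*pi/7)) + 1*(exp(-6*I*pi/7))*conj(exp(6*I*pi/7)) + 1*(exp(-2*I*pi/7))*conj(exp(2*I*pi/7)) + 1*(exp(2*I*pi/7))*conj(exp(-2*I*pi/7)) + 1*(exp(6*I*pi/7))*conj(exp(-6*I*pi/7)) + 1*(exp(-4*I*pi/7))*conj(exp(4*I*pi/7))]
      = (1/7)[(1) + (exp(-6*I*pi/7)) + (exp(2*I*pi/7)) + (exp(-4*I*pi/7)) + (exp(4*I*pi/7)) + (exp(-2*I*pi/7)) + (exp(6*I*pi/7))] = 0/7 = 0
  <chi_4*chi_5, chi_6> = (1/7)[1*(1)*conj(1) + 1*(exp(4*I*pi/7))*conj(exp(-2*I*pi/7)) + 1*(exp(-6*I*pi/7))*conj(exp(-4*I*pi/7)) + 1*(exp(-2*I*pi/7))*conj(exp(-6*I*pi/7)) + 1*(exp(2*I*pi/7))*conj(exp(6*I*pi/7)) + 1*(exp(6*I*pi/7))*conj(exp(4*I*pi/7)) + 1*(exp(-4*I*pi/7))*conj(exp(2*I*pi/7))]
      = (1/7)[(1) + (exp(6*I*pi/7)) + (exp(-2*I*pi/7)) + (exp(4*I*pi/7)) + (exp(-4*I*pi/7)) + (exp(2*I*pi/7)) + (exp(-6*I*pi/7))] = 0/7 = 0
(Exp terms are combined using exp(i*s)*conj(exp(i*t)) = exp(i*(s-t)), and sums of them are collapsed using the identity that for every m > 1 the m distinct m-th roots of unity sum to 0, e.g. 1 + exp(2*I*pi/3) + exp(-2*I*pi/3) = 0.)
Hence the multiplicities are chi_2: 1. Dimension check: dim(chi_4)*dim(chi_5) = 1*1 = 1 and sum (mult * dim) = 1*1 = 1.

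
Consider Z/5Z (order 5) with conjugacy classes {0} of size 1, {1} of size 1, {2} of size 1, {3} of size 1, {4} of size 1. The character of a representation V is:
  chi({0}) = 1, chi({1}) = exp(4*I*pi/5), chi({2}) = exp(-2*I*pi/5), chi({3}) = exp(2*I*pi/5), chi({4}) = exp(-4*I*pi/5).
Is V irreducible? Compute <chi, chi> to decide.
Irreducible: <chi, chi> = 1.

Proof sketch: <chi, chi> = (1/|G|) sum_C |C| * |chi(C)|^2 = (1/5)[1*|1|^2 + 1*|exp(4*I*pi/5)|^2 + 1*|exp(-2*I*pi/5)|^2 + 1*|exp(2*I*pi/5)|^2 + 1*|exp(-4*I*pi/5)|^2]
  = (1/5)[(1) + (1) + (1) + (1) + (1)] = 5/5 = 1.
(Exp terms are combined using exp(i*s)*conj(exp(i*t)) = exp(i*(s-t)), and sums of them are collapsed using the identity that for every m > 1 the m distinct m-th roots of unity sum to 0, e.g. 1 + exp(2*I*pi/3) + exp(-2*I*pi/3) = 0.)
A character is irreducible iff <chi, chi> = 1, so this representation is irreducible.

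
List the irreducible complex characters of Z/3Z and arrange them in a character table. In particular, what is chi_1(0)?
Character table of Z/3Z (irreps indexed chi_0,...,chi_2 with chi_k(m) = zeta_3^(k*m), zeta_3 = exp(2*pi*i/3)):
  irrep \ class  {0} (size 1)  {1} (size 1)    {2} (size 1)  
  chi_0          1             1               1             
  chi_1          1             exp(2*I*pi/3)   exp(-2*I*pi/3)
  chi_2          1             exp(-2*I*pi/3)  exp(2*I*pi/3) 

Spot check: chi_1(0) = zeta_3^(1*0) = zeta_3^0 = 1.

Argument: Z/3Z is abelian, so all 3 irreducible complex representations are 1-dimensional. They are given by chi_k(m) = zeta_3^(k*m) for k = 0,...,2. Row orthogonality: sum_m chi_k(m) conj(chi_l(m)) = 3 * [k = l].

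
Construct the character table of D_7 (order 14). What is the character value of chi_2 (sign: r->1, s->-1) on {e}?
Conjugacy classes: {e} of size 1, {r^1, r^6} of size 2, {r^2, r^5} of size 2, {r^3, r^4} of size 2, {s, sr, ..., sr^6} of size 7.
Character table:
  irrep \ class              {e} (size 1)  {r^1, r^6} (size 2)  {r^2, r^5} (size 2)  {r^3, r^4} (size 2)  {s, sr, ..., sr^6} (size 7)
  chi_1 (triv)               1             1                    1                    1                    1                          
  chi_2 (sign: r->1, s->-1)  1             1                    1                    1                    -1                         
  chi_3 (2d, j=1)            2             2*cos(2*pi/7)        -2*cos(3*pi/7)       -2*cos(pi/7)         0                          
  chi_4 (2d, j=2)            2             -2*cos(3*pi/7)       -2*cos(pi/7)         2*cos(2*pi/7)        0                          
  chi_5 (2d, j=3)            2             -2*cos(pi/7)         2*cos(2*pi/7)        -2*cos(3*pi/7)       0                          

Spot check: chi_2 (sign: r->1, s->-1) on {e} = 1.

Justification: D_7 has order 2*7 = 14 with 5 conjugacy classes, hence 5 irreducibles. Sum of squared dims 1 + 1 + 4 + 4 + 4 = 14 = |G|. Linear characters come from the abelianisation; the 2-dimensional irreps have character r^k -> 2*cos(2*pi*j*k/7), reflections -> 0.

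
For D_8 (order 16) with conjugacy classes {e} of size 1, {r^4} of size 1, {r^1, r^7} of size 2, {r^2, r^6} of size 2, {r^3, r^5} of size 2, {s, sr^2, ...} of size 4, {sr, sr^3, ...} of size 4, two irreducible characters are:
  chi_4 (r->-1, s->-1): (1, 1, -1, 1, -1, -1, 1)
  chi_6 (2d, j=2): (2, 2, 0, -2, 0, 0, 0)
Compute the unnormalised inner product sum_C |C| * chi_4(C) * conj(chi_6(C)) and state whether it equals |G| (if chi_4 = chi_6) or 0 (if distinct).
Sum = 0; so <chi_4, chi_6> = 0 (distinct irreducibles are orthogonal).

Justification: Compute term by term over conjugacy classes (|C| * chi_4(C) * conj(chi_6(C))):
  1*(1)*conj(2) + 1*(1)*conj(2) + 2*(-1)*conj(0) + 2*(1)*conj(-2) + 2*(-1)*conj(0) + 4*(-1)*conj(0) + 4*(1)*conj(0)
  = (2) + (2) + (0) + (-4) + (0) + (0) + (0)
  = 0.
Dividing by |G| = 16 gives 0/16 = 0, matching the row-orthogonality relation <chi_4, chi_6> = [chi_4 = chi_6].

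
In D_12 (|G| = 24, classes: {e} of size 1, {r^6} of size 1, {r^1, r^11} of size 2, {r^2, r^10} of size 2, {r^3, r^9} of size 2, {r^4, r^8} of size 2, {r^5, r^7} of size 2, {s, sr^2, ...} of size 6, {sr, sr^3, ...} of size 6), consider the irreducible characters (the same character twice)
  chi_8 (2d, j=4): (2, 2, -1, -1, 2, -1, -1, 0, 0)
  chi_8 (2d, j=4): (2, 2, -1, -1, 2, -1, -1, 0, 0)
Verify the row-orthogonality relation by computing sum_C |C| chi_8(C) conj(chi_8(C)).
Sum = 24 = |G| = 24; so <chi_8, chi_8> = 1 (norm-1 confirms irreducibility).

Solution. Compute term by term over conjugacy classes (|C| * chi_8(C) * conj(chi_8(C))):
  1*(2)*conj(2) + 1*(2)*conj(2) + 2*(-1)*conj(-1) + 2*(-1)*conj(-1) + 2*(2)*conj(2) + 2*(-1)*conj(-1) + 2*(-1)*conj(-1) + 6*(0)*conj(0) + 6*(0)*conj(0)
  = (4) + (4) + (2) + (2) + (8) + (2) + (2) + (0) + (0)
  = 24.
Dividing by |G| = 24 gives 24/24 = 1, matching the row-orthogonality relation <chi_8, chi_8> = [chi_8 = chi_8].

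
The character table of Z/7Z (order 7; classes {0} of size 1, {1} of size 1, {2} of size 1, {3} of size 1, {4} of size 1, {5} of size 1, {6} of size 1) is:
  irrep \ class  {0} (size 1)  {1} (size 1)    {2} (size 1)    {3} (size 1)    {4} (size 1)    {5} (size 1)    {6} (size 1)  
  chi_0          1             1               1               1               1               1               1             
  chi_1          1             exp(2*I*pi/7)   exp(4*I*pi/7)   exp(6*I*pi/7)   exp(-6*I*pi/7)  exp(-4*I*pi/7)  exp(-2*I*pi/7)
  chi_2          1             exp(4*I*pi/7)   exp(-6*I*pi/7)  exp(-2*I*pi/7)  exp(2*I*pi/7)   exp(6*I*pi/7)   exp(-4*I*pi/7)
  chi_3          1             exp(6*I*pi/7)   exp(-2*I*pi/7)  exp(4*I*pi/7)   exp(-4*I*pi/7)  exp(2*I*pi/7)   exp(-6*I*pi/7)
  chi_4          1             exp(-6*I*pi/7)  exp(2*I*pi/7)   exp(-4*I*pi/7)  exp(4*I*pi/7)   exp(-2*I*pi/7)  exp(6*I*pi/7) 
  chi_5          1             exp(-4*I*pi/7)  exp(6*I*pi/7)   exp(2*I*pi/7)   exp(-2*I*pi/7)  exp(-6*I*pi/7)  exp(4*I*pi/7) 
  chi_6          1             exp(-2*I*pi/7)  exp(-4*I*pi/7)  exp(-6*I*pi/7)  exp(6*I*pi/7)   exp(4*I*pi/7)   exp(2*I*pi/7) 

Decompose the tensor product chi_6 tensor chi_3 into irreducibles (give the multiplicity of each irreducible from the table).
chi_6 tensor chi_3 = chi_2 (all other irreducibles have multiplicity 0).

The character of a tensor product is the pointwise product (chi_6 * chi_3)(C) = chi_6(C) * chi_3(C):
  {0}: (1)*(1), {1}: (exp(-2*I*pi/7))*(exp(6*I*pi/7)), {2}: (exp(-4*I*pi/7))*(exp(-2*I*pi/7)), {3}: (exp(-6*I*pi/7))*(exp(4*I*pi/7)), {4}: (exp(6*I*pi/7))*(exp(-4*I*pi/7)), {5}: (exp(4*I*pi/7))*(exp(2*I*pi/7)), {6}: (exp(2*I*pi/7))*(exp(-6*I*pi/7))
so (chi_6 * chi_3) takes values
  {0} -> 1, {1} -> exp(4*I*pi/7), {2} -> exp(-6*I*pi/7), {3} -> exp(-2*I*pi/7), {4} -> exp(2*I*pi/7), {5} -> exp(6*I*pi/7), {6} -> exp(-4*I*pi/7).
Now take the inner product of this character with each irreducible chi from the table, <chi_6*chi_3, chi> = (1/7) sum_C |C| (chi_6*chi_3)(C) conj(chi(C)):
  <chi_6*chi_3, chi_0> = (1/7)[1*(1)*conj(1) + 1*(exp(4*I*pi/7))*conj(1) + 1*(exp(-6*I*pi/7))*conj(1) + 1*(exp(-2*I*pi/7))*conj(1) + 1*(exp(2*I*pi/7))*conj(1) + 1*(exp(6*I*pi/7))*conj(1) + 1*(exp(-4*I*pi/7))*conj(1)]
      = (1/7)[(1) + (exp(4*I*pi/7)) + (exp(-6*I*pi/7)) + (exp(-2*I*pi/7)) + (exp(2*I*pi/7)) + (exp(6*I*pi/7)) + (exp(-4*I*pi/7))] = 0/7 = 0
  <chi_6*chi_3, chi_1> = (1/7)[1*(1)*conj(1) + 1*(exp(4*I*pi/7))*conj(exp(2*I*pi/7)) + 1*(exp(-6*I*pi/7))*conj(exp(4*I*pi/7)) + 1*(exp(-2*I*pi/7))*conj(exp(6*I*pi/7)) + 1*(exp(2*I*pi/7))*conj(exp(-6*I*pi/7)) + 1*(exp(6*I*pi/7))*conj(exp(-4*I*pi/7)) + 1*(exp(-4*I*pi/7))*conj(exp(-2*I*pi/7))]
      = (1/7)[(1) + (exp(2*I*pi/7)) + (exp(4*I*pi/7)) + (exp(6*I*pi/7)) + (exp(-6*I*pi/7)) + (exp(-4*I*pi/7)) + (exp(-2*I*pi/7))] = 0/7 = 0
  <chi_6*chi_3, chi_2> = (1/7)[1*(1)*conj(1) + 1*(exp(4*I*pi/7))*conj(exp(4*I*pi/7)) + 1*(exp(-6*I*pi/7))*conj(exp(-6*I*pi/7)) + 1*(exp(-2*I*pi/7))*conj(exp(-2*I*pi/7)) + 1*(exp(2*I*pi/7))*conj(exp(2*I*pi/7)) + 1*(exp(6*I*pi/7))*conj(exp(6*I*pi/7)) + 1*(exp(-4*I*pi/7))*conj(exp(-4*I*pi/7))]
      = (1/7)[(1) + (1) + (1) + (1) + (1) + (1) + (1)] = 7/7 = 1
  <chi_6*chi_3, chi_3> = (1/7)[1*(1)*conj(1) + 1*(exp(4*I*pi/7))*conj(exp(6*I*pi/7)) + 1*(exp(-6*I*pi/7))*conj(exp(-2*I*pi/7)) + 1*(exp(-2*I*pi/7))*conj(exp(4*I*pi/7)) + 1*(exp(2*I*pi/7))*conj(exp(-4*I*pi/7)) + 1*(exp(6*I*pi/7))*conj(exp(2*I*pi/7)) + 1*(exp(-4*I*pi/7))*conj(exp(-6*I*pi/7))]
      = (1/7)[(1) + (exp(-2*I*pi/7)) + (exp(-4*I*pi/7)) + (exp(-6*I*pi/7)) + (exp(6*I*pi/7)) + (exp(4*I*pi/7)) + (exp(2*I*pi/7))] = 0/7 = 0
  <chi_6*chi_3, chi_4> = (1/7)[1*(1)*conj(1) + 1*(exp(4*I*pi/7))*conj(exp(-6*I*pi/7)) + 1*(exp(-6*I*pi/7))*conj(exp(2*I*pi/7)) + 1*(exp(-2*I*pi/7))*conj(exp(-4*I*pi/7)) + 1*(exp(2*I*pi/7))*conj(exp(4*I*pi/7)) + 1*(exp(6*I*pi/7))*conj(exp(-2*I*pi/7)) + 1*(exp(-4*I*pi/7))*conj(exp(6*I*pi/7))]
      = (1/7)[(1) + (exp(-4*I*pi/7)) + (exp(6*I*pi/7)) + (exp(2*I*pi/7)) + (exp(-2*I*pi/7)) + (exp(-6*I*pi/7)) + (exp(4*I*pi/7))] = 0/7 = 0
  <chi_6*chi_3, chi_5> = (1/7)[1*(1)*conj(1) + 1*(exp(4*I*pi/7))*conj(exp(-4*I*pi/7)) + 1*(exp(-6*I*pi/7))*conj(exp(6*I*pi/7)) + 1*(exp(-2*I*pi/7))*conj(exp(2*I*pi/7)) + 1*(exp(2*I*pi/7))*conj(exp(-2*I*pi/7)) + 1*(exp(6*I*pi/7))*conj(exp(-6*I*pi/7)) + 1*(exp(-4*I*pi/7))*conj(exp(4*I*pi/7))]
      = (1/7)[(1) + (exp(-6*I*pi/7)) + (exp(2*I*pi/7)) + (exp(-4*I*pi/7)) + (exp(4*I*pi/7)) + (exp(-2*I*pi/7)) + (exp(6*I*pi/7))] = 0/7 = 0
  <chi_6*chi_3, chi_6> = (1/7)[1*(1)*conj(1) + 1*(exp(4*I*pi/7))*conj(exp(-2*I*pi/7)) + 1*(exp(-6*I*pi/7))*conj(exp(-4*I*pi/7)) + 1*(exp(-2*I*pi/7))*conj(exp(-6*I*pi/7)) + 1*(exp(2*I*pi/7))*conj(exp(6*I*pi/7)) + 1*(exp(6*I*pi/7))*conj(exp(4*I*pi/7)) + 1*(exp(-4*I*pi/7))*conj(exp(2*I*pi/7))]
      = (1/7)[(1) + (exp(6*I*pi/7)) + (exp(-2*I*pi/7)) + (exp(4*I*pi/7)) + (exp(-4*I*pi/7)) + (exp(2*I*pi/7)) + (exp(-6*I*pi/7))] = 0/7 = 0
(Exp terms are combined using exp(i*s)*conj(exp(i*t)) = exp(i*(s-t)), and sums of them are collapsed using the identity that for every m > 1 the m distinct m-th roots of unity sum to 0, e.g. 1 + exp(2*I*pi/3) + exp(-2*I*pi/3) = 0.)
Hence the multiplicities are chi_2: 1. Dimension check: dim(chi_6)*dim(chi_3) = 1*1 = 1 and sum (mult * dim) = 1*1 = 1.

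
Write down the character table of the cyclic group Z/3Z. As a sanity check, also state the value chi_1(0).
Character table of Z/3Z (irreps indexed chi_0,...,chi_2 with chi_k(m) = zeta_3^(k*m), zeta_3 = exp(2*pi*i/3)):
  irrep \ class  {0} (size 1)  {1} (size 1)    {2} (size 1)  
  chi_0          1             1               1             
  chi_1          1             exp(2*I*pi/3)   exp(-2*I*pi/3)
  chi_2          1             exp(-2*I*pi/3)  exp(2*I*pi/3) 

Spot check: chi_1(0) = zeta_3^(1*0) = zeta_3^0 = 1.

Proof sketch: Z/3Z is abelian, so all 3 irreducible complex representations are 1-dimensional. They are given by chi_k(m) = zeta_3^(k*m) for k = 0,...,2. Row orthogonality: sum_m chi_k(m) conj(chi_l(m)) = 3 * [k = l].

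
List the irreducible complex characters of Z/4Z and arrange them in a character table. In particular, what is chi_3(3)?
Character table of Z/4Z (irreps indexed chi_0,...,chi_3 with chi_k(m) = zeta_4^(k*m), zeta_4 = exp(2*pi*i/4)):
  irrep \ class  {0} (size 1)  {1} (size 1)  {2} (size 1)  {3} (size 1)
  chi_0          1             1             1             1           
  chi_1          1             I             -1            -I          
  chi_2          1             -1            1             -1          
  chi_3          1             -I            -1            I           

Spot check: chi_3(3) = zeta_4^(3*3) = zeta_4^9 = I.

Derivation: Z/4Z is abelian, so all 4 irreducible complex representations are 1-dimensional. They are given by chi_k(m) = zeta_4^(k*m) for k = 0,...,3. Row orthogonality: sum_m chi_k(m) conj(chi_l(m)) = 4 * [k = l].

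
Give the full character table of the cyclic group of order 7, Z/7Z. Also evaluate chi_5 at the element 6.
Character table of Z/7Z (irreps indexed chi_0,...,chi_6 with chi_k(m) = zeta_7^(k*m), zeta_7 = exp(2*pi*i/7)):
  irrep \ class  {0} (size 1)  {1} (size 1)    {2} (size 1)    {3} (size 1)    {4} (size 1)    {5} (size 1)    {6} (size 1)  
  chi_0          1             1               1               1               1               1               1             
  chi_1          1             exp(2*I*pi/7)   exp(4*I*pi/7)   exp(6*I*pi/7)   exp(-6*I*pi/7)  exp(-4*I*pi/7)  exp(-2*I*pi/7)
  chi_2          1             exp(4*I*pi/7)   exp(-6*I*pi/7)  exp(-2*I*pi/7)  exp(2*I*pi/7)   exp(6*I*pi/7)   exp(-4*I*pi/7)
  chi_3          1             exp(6*I*pi/7)   exp(-2*I*pi/7)  exp(4*I*pi/7)   exp(-4*I*pi/7)  exp(2*I*pi/7)   exp(-6*I*pi/7)
  chi_4          1             exp(-6*I*pi/7)  exp(2*I*pi/7)   exp(-4*I*pi/7)  exp(4*I*pi/7)   exp(-2*I*pi/7)  exp(6*I*pi/7) 
  chi_5          1             exp(-4*I*pi/7)  exp(6*I*pi/7)   exp(2*I*pi/7)   exp(-2*I*pi/7)  exp(-6*I*pi/7)  exp(4*I*pi/7) 
  chi_6          1             exp(-2*I*pi/7)  exp(-4*I*pi/7)  exp(-6*I*pi/7)  exp(6*I*pi/7)   exp(4*I*pi/7)   exp(2*I*pi/7) 

Spot check: chi_5(6) = zeta_7^(5*6) = zeta_7^30 = exp(4*I*pi/7).

Explanation: Z/7Z is abelian, so all 7 irreducible complex representations are 1-dimensional. They are given by chi_k(m) = zeta_7^(k*m) for k = 0,...,6. Row orthogonality: sum_m chi_k(m) conj(chi_l(m)) = 7 * [k = l].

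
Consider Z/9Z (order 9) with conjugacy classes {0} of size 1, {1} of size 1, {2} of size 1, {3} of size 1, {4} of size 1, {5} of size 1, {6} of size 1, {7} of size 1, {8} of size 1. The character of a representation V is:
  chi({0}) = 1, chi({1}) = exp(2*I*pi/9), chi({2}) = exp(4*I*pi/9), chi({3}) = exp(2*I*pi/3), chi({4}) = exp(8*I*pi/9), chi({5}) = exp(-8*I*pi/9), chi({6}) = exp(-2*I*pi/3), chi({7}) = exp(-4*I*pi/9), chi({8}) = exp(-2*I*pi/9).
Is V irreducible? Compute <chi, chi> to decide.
Irreducible: <chi, chi> = 1.

Why: <chi, chi> = (1/|G|) sum_C |C| * |chi(C)|^2 = (1/9)[1*|1|^2 + 1*|exp(2*I*pi/9)|^2 + 1*|exp(4*I*pi/9)|^2 + 1*|exp(2*I*pi/3)|^2 + 1*|exp(8*I*pi/9)|^2 + 1*|exp(-8*I*pi/9)|^2 + 1*|exp(-2*I*pi/3)|^2 + 1*|exp(-4*I*pi/9)|^2 + 1*|exp(-2*I*pi/9)|^2]
  = (1/9)[(1) + (1) + (1) + (1) + (1) + (1) + (1) + (1) + (1)] = 9/9 = 1.
(Exp terms are combined using exp(i*s)*conj(exp(i*t)) = exp(i*(s-t)), and sums of them are collapsed using the identity that for every m > 1 the m distinct m-th roots of unity sum to 0, e.g. 1 + exp(2*I*pi/3) + exp(-2*I*pi/3) = 0.)
A character is irreducible iff <chi, chi> = 1, so this representation is irreducible.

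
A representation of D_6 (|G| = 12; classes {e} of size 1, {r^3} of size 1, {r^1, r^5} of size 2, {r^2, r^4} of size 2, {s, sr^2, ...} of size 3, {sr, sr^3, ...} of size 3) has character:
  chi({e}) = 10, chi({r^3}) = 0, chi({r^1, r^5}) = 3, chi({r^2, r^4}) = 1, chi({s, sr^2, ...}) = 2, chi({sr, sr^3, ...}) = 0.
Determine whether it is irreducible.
Not irreducible (reducible): <chi, chi> = 11 > 1.

Solution. <chi, chi> = (1/|G|) sum_C |C| * |chi(C)|^2 = (1/12)[1*|10|^2 + 1*|0|^2 + 2*|3|^2 + 2*|1|^2 + 3*|2|^2 + 3*|0|^2]
  = (1/12)[(100) + (0) + (18) + (2) + (12) + (0)] = 132/12 = 11.
A character is irreducible iff <chi, chi> = 1, so this representation is reducible.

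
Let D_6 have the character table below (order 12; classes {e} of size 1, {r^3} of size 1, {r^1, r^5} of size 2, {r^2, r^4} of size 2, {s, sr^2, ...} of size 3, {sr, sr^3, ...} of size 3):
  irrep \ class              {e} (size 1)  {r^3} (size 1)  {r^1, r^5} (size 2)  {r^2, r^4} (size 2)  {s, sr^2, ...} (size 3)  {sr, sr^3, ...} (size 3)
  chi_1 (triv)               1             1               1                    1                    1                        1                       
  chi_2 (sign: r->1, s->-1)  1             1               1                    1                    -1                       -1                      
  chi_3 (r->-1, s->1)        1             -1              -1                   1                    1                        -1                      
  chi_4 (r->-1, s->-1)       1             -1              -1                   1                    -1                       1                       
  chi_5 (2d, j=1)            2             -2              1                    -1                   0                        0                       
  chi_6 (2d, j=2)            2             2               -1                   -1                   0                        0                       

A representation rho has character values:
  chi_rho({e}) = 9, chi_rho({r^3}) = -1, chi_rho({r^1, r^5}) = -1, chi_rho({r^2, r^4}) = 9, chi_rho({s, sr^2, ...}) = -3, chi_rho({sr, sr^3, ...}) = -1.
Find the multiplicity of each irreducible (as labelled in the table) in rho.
Multiplicities: chi_1: 1, chi_2: 3, chi_3: 2, chi_4: 3, chi_5: 0, chi_6: 0.

Working: Use <chi_rho, chi> = (1/|G|) sum_C |C| * chi_rho(C) * conj(chi(C)) with |G| = 12 for each irreducible chi in the table:
  <chi_rho, chi_1> = (1/12)[1*(9)*conj(1) + 1*(-1)*conj(1) + 2*(-1)*conj(1) + 2*(9)*conj(1) + 3*(-3)*conj(1) + 3*(-1)*conj(1)]
      = (1/12)[(9) + (-1) + (-2) + (18) + (-9) + (-3)] = 12/12 = 1
  <chi_rho, chi_2> = (1/12)[1*(9)*conj(1) + 1*(-1)*conj(1) + 2*(-1)*conj(1) + 2*(9)*conj(1) + 3*(-3)*conj(-1) + 3*(-1)*conj(-1)]
      = (1/12)[(9) + (-1) + (-2) + (18) + (9) + (3)] = 36/12 = 3
  <chi_rho, chi_3> = (1/12)[1*(9)*conj(1) + 1*(-1)*conj(-1) + 2*(-1)*conj(-1) + 2*(9)*conj(1) + 3*(-3)*conj(1) + 3*(-1)*conj(-1)]
      = (1/12)[(9) + (1) + (2) + (18) + (-9) + (3)] = 24/12 = 2
  <chi_rho, chi_4> = (1/12)[1*(9)*conj(1) + 1*(-1)*conj(-1) + 2*(-1)*conj(-1) + 2*(9)*conj(1) + 3*(-3)*conj(-1) + 3*(-1)*conj(1)]
      = (1/12)[(9) + (1) + (2) + (18) + (9) + (-3)] = 36/12 = 3
  <chi_rho, chi_5> = (1/12)[1*(9)*conj(2) + 1*(-1)*conj(-2) + 2*(-1)*conj(1) + 2*(9)*conj(-1) + 3*(-3)*conj(0) + 3*(-1)*conj(0)]
      = (1/12)[(18) + (2) + (-2) + (-18) + (0) + (0)] = 0/12 = 0
  <chi_rho, chi_6> = (1/12)[1*(9)*conj(2) + 1*(-1)*conj(2) + 2*(-1)*conj(-1) + 2*(9)*conj(-1) + 3*(-3)*conj(0) + 3*(-1)*conj(0)]
      = (1/12)[(18) + (-2) + (2) + (-18) + (0) + (0)] = 0/12 = 0
Dimension check: dim(rho) = sum (mult * dim) = 1*1 + 3*1 + 2*1 + 3*1 + 0*2 + 0*2 = 9 = chi_rho(e) = 9.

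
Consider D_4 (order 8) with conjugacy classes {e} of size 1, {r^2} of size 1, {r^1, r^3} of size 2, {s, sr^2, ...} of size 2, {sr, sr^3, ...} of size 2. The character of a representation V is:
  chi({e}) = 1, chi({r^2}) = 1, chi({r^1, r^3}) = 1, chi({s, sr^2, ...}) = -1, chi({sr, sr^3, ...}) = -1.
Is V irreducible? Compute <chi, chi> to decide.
Irreducible: <chi, chi> = 1.

Argument: <chi, chi> = (1/|G|) sum_C |C| * |chi(C)|^2 = (1/8)[1*|1|^2 + 1*|1|^2 + 2*|1|^2 + 2*|-1|^2 + 2*|-1|^2]
  = (1/8)[(1) + (1) + (2) + (2) + (2)] = 8/8 = 1.
A character is irreducible iff <chi, chi> = 1, so this representation is irreducible.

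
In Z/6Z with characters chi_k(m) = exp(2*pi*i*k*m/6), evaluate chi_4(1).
chi_4(1) = zeta_6^4 = exp(-2*I*pi/3)

Details: chi_4(1) = zeta_6^(4*1) = zeta_6^4. Since zeta_6^6 = 1, this equals zeta_6^4 = exp(2*pi*i*4/6) = exp(-2*I*pi/3).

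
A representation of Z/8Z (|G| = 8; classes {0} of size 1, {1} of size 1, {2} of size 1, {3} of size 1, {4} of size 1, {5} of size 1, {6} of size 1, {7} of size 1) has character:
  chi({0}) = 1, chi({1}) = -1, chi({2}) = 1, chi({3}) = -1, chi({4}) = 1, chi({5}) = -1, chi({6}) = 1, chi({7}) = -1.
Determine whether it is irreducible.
Irreducible: <chi, chi> = 1.

Why: <chi, chi> = (1/|G|) sum_C |C| * |chi(C)|^2 = (1/8)[1*|1|^2 + 1*|-1|^2 + 1*|1|^2 + 1*|-1|^2 + 1*|1|^2 + 1*|-1|^2 + 1*|1|^2 + 1*|-1|^2]
  = (1/8)[(1) + (1) + (1) + (1) + (1) + (1) + (1) + (1)] = 8/8 = 1.
(Exp terms are combined using exp(i*s)*conj(exp(i*t)) = exp(i*(s-t)), and sums of them are collapsed using the identity that for every m > 1 the m distinct m-th roots of unity sum to 0, e.g. 1 + exp(2*I*pi/3) + exp(-2*I*pi/3) = 0.)
A character is irreducible iff <chi, chi> = 1, so this representation is irreducible.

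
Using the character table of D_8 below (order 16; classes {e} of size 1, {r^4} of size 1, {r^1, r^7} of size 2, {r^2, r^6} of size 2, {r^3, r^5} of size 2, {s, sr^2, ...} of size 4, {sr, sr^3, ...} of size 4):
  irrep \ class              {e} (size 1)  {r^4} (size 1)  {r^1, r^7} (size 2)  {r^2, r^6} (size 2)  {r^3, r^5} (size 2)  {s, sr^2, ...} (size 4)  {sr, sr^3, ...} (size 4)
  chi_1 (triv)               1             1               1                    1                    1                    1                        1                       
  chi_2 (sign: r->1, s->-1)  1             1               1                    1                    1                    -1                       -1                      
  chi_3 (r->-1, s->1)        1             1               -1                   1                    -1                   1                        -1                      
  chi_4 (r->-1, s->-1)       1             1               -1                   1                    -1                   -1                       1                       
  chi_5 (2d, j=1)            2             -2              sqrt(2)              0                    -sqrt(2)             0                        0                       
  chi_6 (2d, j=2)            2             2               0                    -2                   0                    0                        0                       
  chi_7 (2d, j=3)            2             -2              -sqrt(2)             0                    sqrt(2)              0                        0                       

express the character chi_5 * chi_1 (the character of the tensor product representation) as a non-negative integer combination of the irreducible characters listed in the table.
chi_5 tensor chi_1 = chi_5 (all other irreducibles have multiplicity 0).

Why: The character of a tensor product is the pointwise product (chi_5 * chi_1)(C) = chi_5(C) * chi_1(C):
  {e}: (2)*(1), {r^4}: (-2)*(1), {r^1, r^7}: (sqrt(2))*(1), {r^2, r^6}: (0)*(1), {r^3, r^5}: (-sqrt(2))*(1), {s, sr^2, ...}: (0)*(1), {sr, sr^3, ...}: (0)*(1)
so (chi_5 * chi_1) takes values
  {e} -> 2, {r^4} -> -2, {r^1, r^7} -> sqrt(2), {r^2, r^6} -> 0, {r^3, r^5} -> -sqrt(2), {s, sr^2, ...} -> 0, {sr, sr^3, ...} -> 0.
Now take the inner product of this character with each irreducible chi from the table, <chi_5*chi_1, chi> = (1/16) sum_C |C| (chi_5*chi_1)(C) conj(chi(C)):
  <chi_5*chi_1, chi_1> = (1/16)[1*(2)*conj(1) + 1*(-2)*conj(1) + 2*(sqrt(2))*conj(1) + 2*(0)*conj(1) + 2*(-sqrt(2))*conj(1) + 4*(0)*conj(1) + 4*(0)*conj(1)]
      = (1/16)[(2) + (-2) + (2*sqrt(2)) + (0) + (-2*sqrt(2)) + (0) + (0)] = 0/16 = 0
  <chi_5*chi_1, chi_2> = (1/16)[1*(2)*conj(1) + 1*(-2)*conj(1) + 2*(sqrt(2))*conj(1) + 2*(0)*conj(1) + 2*(-sqrt(2))*conj(1) + 4*(0)*conj(-1) + 4*(0)*conj(-1)]
      = (1/16)[(2) + (-2) + (2*sqrt(2)) + (0) + (-2*sqrt(2)) + (0) + (0)] = 0/16 = 0
  <chi_5*chi_1, chi_3> = (1/16)[1*(2)*conj(1) + 1*(-2)*conj(1) + 2*(sqrt(2))*conj(-1) + 2*(0)*conj(1) + 2*(-sqrt(2))*conj(-1) + 4*(0)*conj(1) + 4*(0)*conj(-1)]
      = (1/16)[(2) + (-2) + (-2*sqrt(2)) + (0) + (2*sqrt(2)) + (0) + (0)] = 0/16 = 0
  <chi_5*chi_1, chi_4> = (1/16)[1*(2)*conj(1) + 1*(-2)*conj(1) + 2*(sqrt(2))*conj(-1) + 2*(0)*conj(1) + 2*(-sqrt(2))*conj(-1) + 4*(0)*conj(-1) + 4*(0)*conj(1)]
      = (1/16)[(2) + (-2) + (-2*sqrt(2)) + (0) + (2*sqrt(2)) + (0) + (0)] = 0/16 = 0
  <chi_5*chi_1, chi_5> = (1/16)[1*(2)*conj(2) + 1*(-2)*conj(-2) + 2*(sqrt(2))*conj(sqrt(2)) + 2*(0)*conj(0) + 2*(-sqrt(2))*conj(-sqrt(2)) + 4*(0)*conj(0) + 4*(0)*conj(0)]
      = (1/16)[(4) + (4) + (4) + (0) + (4) + (0) + (0)] = 16/16 = 1
  <chi_5*chi_1, chi_6> = (1/16)[1*(2)*conj(2) + 1*(-2)*conj(2) + 2*(sqrt(2))*conj(0) + 2*(0)*conj(-2) + 2*(-sqrt(2))*conj(0) + 4*(0)*conj(0) + 4*(0)*conj(0)]
      = (1/16)[(4) + (-4) + (0) + (0) + (0) + (0) + (0)] = 0/16 = 0
  <chi_5*chi_1, chi_7> = (1/16)[1*(2)*conj(2) + 1*(-2)*conj(-2) + 2*(sqrt(2))*conj(-sqrt(2)) + 2*(0)*conj(0) + 2*(-sqrt(2))*conj(sqrt(2)) + 4*(0)*conj(0) + 4*(0)*conj(0)]
      = (1/16)[(4) + (4) + (-4) + (0) + (-4) + (0) + (0)] = 0/16 = 0
Hence the multiplicities are chi_5: 1. Dimension check: dim(chi_5)*dim(chi_1) = 2*1 = 2 and sum (mult * dim) = 1*2 = 2.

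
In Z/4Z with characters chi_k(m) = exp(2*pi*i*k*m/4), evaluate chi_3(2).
chi_3(2) = zeta_4^6 = -1

Justification: chi_3(2) = zeta_4^(3*2) = zeta_4^6. Since zeta_4^4 = 1, this equals zeta_4^2 = exp(2*pi*i*2/4) = -1.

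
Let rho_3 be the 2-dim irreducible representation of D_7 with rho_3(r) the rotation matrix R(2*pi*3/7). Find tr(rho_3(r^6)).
chi_{rho_3}(r^6) = 2*cos(2*pi*3*6/7) = -2*cos(pi/7)

Solution. rho_3(r^6) is rotation by angle 2*pi*3*6/7, whose trace is 2*cos(2*pi*3*6/7) = -2*cos(pi/7).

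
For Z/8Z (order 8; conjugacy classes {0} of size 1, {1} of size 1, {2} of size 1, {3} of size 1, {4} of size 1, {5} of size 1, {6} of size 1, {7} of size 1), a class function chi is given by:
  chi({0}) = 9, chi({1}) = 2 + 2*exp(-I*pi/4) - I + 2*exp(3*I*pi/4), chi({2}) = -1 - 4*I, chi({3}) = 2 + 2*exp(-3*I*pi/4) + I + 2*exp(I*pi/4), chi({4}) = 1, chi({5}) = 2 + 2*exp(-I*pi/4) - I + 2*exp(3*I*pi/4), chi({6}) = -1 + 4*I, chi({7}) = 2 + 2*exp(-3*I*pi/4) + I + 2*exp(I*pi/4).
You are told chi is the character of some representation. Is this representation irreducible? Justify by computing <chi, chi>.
Not irreducible (reducible): <chi, chi> = 17 > 1.

Working: <chi, chi> = (1/|G|) sum_C |C| * |chi(C)|^2 = (1/8)[1*|9|^2 + 1*|2 + 2*exp(-I*pi/4) - I + 2*exp(3*I*pi/4)|^2 + 1*|-1 - 4*I|^2 + 1*|2 + 2*exp(-3*I*pi/4) + I + 2*exp(I*pi/4)|^2 + 1*|1|^2 + 1*|2 + 2*exp(-I*pi/4) - I + 2*exp(3*I*pi/4)|^2 + 1*|-1 + 4*I|^2 + 1*|2 + 2*exp(-3*I*pi/4) + I + 2*exp(I*pi/4)|^2]
  = (1/8)[(81) + (5) + (17) + (5) + (1) + (5) + (17) + (5)] = 136/8 = 17.
(Exp terms are combined using exp(i*s)*conj(exp(i*t)) = exp(i*(s-t)), and sums of them are collapsed using the identity that for every m > 1 the m distinct m-th roots of unity sum to 0, e.g. 1 + exp(2*I*pi/3) + exp(-2*I*pi/3) = 0.)
A character is irreducible iff <chi, chi> = 1, so this representation is reducible.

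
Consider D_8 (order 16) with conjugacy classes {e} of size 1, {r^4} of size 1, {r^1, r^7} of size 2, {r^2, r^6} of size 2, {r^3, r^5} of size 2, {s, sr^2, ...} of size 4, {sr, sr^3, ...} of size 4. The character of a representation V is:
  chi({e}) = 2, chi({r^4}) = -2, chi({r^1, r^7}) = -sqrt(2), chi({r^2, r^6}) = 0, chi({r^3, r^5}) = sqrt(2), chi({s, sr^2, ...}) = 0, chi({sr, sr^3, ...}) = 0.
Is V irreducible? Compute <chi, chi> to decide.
Irreducible: <chi, chi> = 1.

Argument: <chi, chi> = (1/|G|) sum_C |C| * |chi(C)|^2 = (1/16)[1*|2|^2 + 1*|-2|^2 + 2*|-sqrt(2)|^2 + 2*|0|^2 + 2*|sqrt(2)|^2 + 4*|0|^2 + 4*|0|^2]
  = (1/16)[(4) + (4) + (4) + (0) + (4) + (0) + (0)] = 16/16 = 1.
A character is irreducible iff <chi, chi> = 1, so this representation is irreducible.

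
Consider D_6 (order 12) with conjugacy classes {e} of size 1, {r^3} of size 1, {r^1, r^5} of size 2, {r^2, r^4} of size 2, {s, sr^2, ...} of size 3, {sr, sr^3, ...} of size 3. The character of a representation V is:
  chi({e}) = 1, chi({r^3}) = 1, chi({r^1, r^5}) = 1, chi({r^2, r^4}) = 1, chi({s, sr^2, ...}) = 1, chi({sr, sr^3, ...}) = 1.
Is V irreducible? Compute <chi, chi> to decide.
Irreducible: <chi, chi> = 1.

Reasoning: <chi, chi> = (1/|G|) sum_C |C| * |chi(C)|^2 = (1/12)[1*|1|^2 + 1*|1|^2 + 2*|1|^2 + 2*|1|^2 + 3*|1|^2 + 3*|1|^2]
  = (1/12)[(1) + (1) + (2) + (2) + (3) + (3)] = 12/12 = 1.
A character is irreducible iff <chi, chi> = 1, so this representation is irreducible.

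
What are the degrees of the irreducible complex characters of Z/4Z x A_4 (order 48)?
Dimensions: 1, 1, 1, 1, 1, 1, 1, 1, 1, 1, 1, 1, 3, 3, 3, 3

Reasoning: There are 16 irreducibles (= number of conjugacy classes). Their dimensions d_i satisfy sum d_i^2 = |G| = 48: 1 + 1 + 1 + 1 + 1 + 1 + 1 + 1 + 1 + 1 + 1 + 1 + 9 + 9 + 9 + 9 = 48. (For the product with Z/4Z: each of the 4 1-dim characters of Z/4Z tensors with each irrep of A_4, giving 4 copies of each A_4-dimension.)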